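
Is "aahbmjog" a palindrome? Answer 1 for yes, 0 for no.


Input: aahbmjog
Reversed: gojmbhaa
  Compare pos 0 ('a') with pos 7 ('g'): MISMATCH
  Compare pos 1 ('a') with pos 6 ('o'): MISMATCH
  Compare pos 2 ('h') with pos 5 ('j'): MISMATCH
  Compare pos 3 ('b') with pos 4 ('m'): MISMATCH
Result: not a palindrome

0


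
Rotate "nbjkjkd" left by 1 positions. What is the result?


Input: "nbjkjkd", rotate left by 1
First 1 characters: "n"
Remaining characters: "bjkjkd"
Concatenate remaining + first: "bjkjkd" + "n" = "bjkjkdn"

bjkjkdn


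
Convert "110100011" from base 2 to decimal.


Input: "110100011" in base 2
Positional expansion:
  Digit '1' (value 1) x 2^8 = 256
  Digit '1' (value 1) x 2^7 = 128
  Digit '0' (value 0) x 2^6 = 0
  Digit '1' (value 1) x 2^5 = 32
  Digit '0' (value 0) x 2^4 = 0
  Digit '0' (value 0) x 2^3 = 0
  Digit '0' (value 0) x 2^2 = 0
  Digit '1' (value 1) x 2^1 = 2
  Digit '1' (value 1) x 2^0 = 1
Sum = 419

419


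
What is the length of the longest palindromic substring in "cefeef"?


Input: "cefeef"
Checking substrings for palindromes:
  [2:6] "feef" (len 4) => palindrome
  [1:4] "efe" (len 3) => palindrome
  [3:5] "ee" (len 2) => palindrome
Longest palindromic substring: "feef" with length 4

4


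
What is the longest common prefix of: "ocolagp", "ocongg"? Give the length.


Words: ocolagp, ocongg
  Position 0: all 'o' => match
  Position 1: all 'c' => match
  Position 2: all 'o' => match
  Position 3: ('l', 'n') => mismatch, stop
LCP = "oco" (length 3)

3


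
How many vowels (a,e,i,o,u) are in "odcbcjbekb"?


Input: odcbcjbekb
Checking each character:
  'o' at position 0: vowel (running total: 1)
  'd' at position 1: consonant
  'c' at position 2: consonant
  'b' at position 3: consonant
  'c' at position 4: consonant
  'j' at position 5: consonant
  'b' at position 6: consonant
  'e' at position 7: vowel (running total: 2)
  'k' at position 8: consonant
  'b' at position 9: consonant
Total vowels: 2

2


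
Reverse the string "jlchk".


Input: jlchk
Reading characters right to left:
  Position 4: 'k'
  Position 3: 'h'
  Position 2: 'c'
  Position 1: 'l'
  Position 0: 'j'
Reversed: khclj

khclj


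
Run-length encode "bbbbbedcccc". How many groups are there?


Input: bbbbbedcccc
Scanning for consecutive runs:
  Group 1: 'b' x 5 (positions 0-4)
  Group 2: 'e' x 1 (positions 5-5)
  Group 3: 'd' x 1 (positions 6-6)
  Group 4: 'c' x 4 (positions 7-10)
Total groups: 4

4


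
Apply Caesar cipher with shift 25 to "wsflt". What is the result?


Caesar cipher: shift "wsflt" by 25
  'w' (pos 22) + 25 = pos 21 = 'v'
  's' (pos 18) + 25 = pos 17 = 'r'
  'f' (pos 5) + 25 = pos 4 = 'e'
  'l' (pos 11) + 25 = pos 10 = 'k'
  't' (pos 19) + 25 = pos 18 = 's'
Result: vreks

vreks


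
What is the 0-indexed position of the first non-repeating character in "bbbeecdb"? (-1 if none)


Input: bbbeecdb
Character frequencies:
  'b': 4
  'c': 1
  'd': 1
  'e': 2
Scanning left to right for freq == 1:
  Position 0 ('b'): freq=4, skip
  Position 1 ('b'): freq=4, skip
  Position 2 ('b'): freq=4, skip
  Position 3 ('e'): freq=2, skip
  Position 4 ('e'): freq=2, skip
  Position 5 ('c'): unique! => answer = 5

5


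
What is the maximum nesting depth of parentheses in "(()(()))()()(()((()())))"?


Input: "(()(()))()()(()((()())))"
Tracking depth:
  Position 0 '(': depth becomes 1
  Position 1 '(': depth becomes 2
  Position 2 ')': depth becomes 1
  Position 3 '(': depth becomes 2
  Position 4 '(': depth becomes 3
  Position 5 ')': depth becomes 2
  Position 6 ')': depth becomes 1
  Position 7 ')': depth becomes 0
  Position 8 '(': depth becomes 1
  Position 9 ')': depth becomes 0
  Position 10 '(': depth becomes 1
  Position 11 ')': depth becomes 0
  Position 12 '(': depth becomes 1
  Position 13 '(': depth becomes 2
  Position 14 ')': depth becomes 1
  Position 15 '(': depth becomes 2
  Position 16 '(': depth becomes 3
  Position 17 '(': depth becomes 4
  Position 18 ')': depth becomes 3
  Position 19 '(': depth becomes 4
  Position 20 ')': depth becomes 3
  Position 21 ')': depth becomes 2
  Position 22 ')': depth becomes 1
  Position 23 ')': depth becomes 0
Maximum depth reached: 4

4


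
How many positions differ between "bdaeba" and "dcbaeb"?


Comparing "bdaeba" and "dcbaeb" position by position:
  Position 0: 'b' vs 'd' => DIFFER
  Position 1: 'd' vs 'c' => DIFFER
  Position 2: 'a' vs 'b' => DIFFER
  Position 3: 'e' vs 'a' => DIFFER
  Position 4: 'b' vs 'e' => DIFFER
  Position 5: 'a' vs 'b' => DIFFER
Positions that differ: 6

6


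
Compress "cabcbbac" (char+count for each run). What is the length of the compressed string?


Input: cabcbbac
Runs:
  'c' x 1 => "c1"
  'a' x 1 => "a1"
  'b' x 1 => "b1"
  'c' x 1 => "c1"
  'b' x 2 => "b2"
  'a' x 1 => "a1"
  'c' x 1 => "c1"
Compressed: "c1a1b1c1b2a1c1"
Compressed length: 14

14


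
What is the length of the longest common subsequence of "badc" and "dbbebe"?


LCS of "badc" and "dbbebe"
DP table:
           d    b    b    e    b    e
      0    0    0    0    0    0    0
  b   0    0    1    1    1    1    1
  a   0    0    1    1    1    1    1
  d   0    1    1    1    1    1    1
  c   0    1    1    1    1    1    1
LCS length = dp[4][6] = 1

1


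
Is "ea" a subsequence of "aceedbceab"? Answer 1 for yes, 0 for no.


Check if "ea" is a subsequence of "aceedbceab"
Greedy scan:
  Position 0 ('a'): no match needed
  Position 1 ('c'): no match needed
  Position 2 ('e'): matches sub[0] = 'e'
  Position 3 ('e'): no match needed
  Position 4 ('d'): no match needed
  Position 5 ('b'): no match needed
  Position 6 ('c'): no match needed
  Position 7 ('e'): no match needed
  Position 8 ('a'): matches sub[1] = 'a'
  Position 9 ('b'): no match needed
All 2 characters matched => is a subsequence

1


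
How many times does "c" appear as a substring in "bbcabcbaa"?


Searching for "c" in "bbcabcbaa"
Scanning each position:
  Position 0: "b" => no
  Position 1: "b" => no
  Position 2: "c" => MATCH
  Position 3: "a" => no
  Position 4: "b" => no
  Position 5: "c" => MATCH
  Position 6: "b" => no
  Position 7: "a" => no
  Position 8: "a" => no
Total occurrences: 2

2


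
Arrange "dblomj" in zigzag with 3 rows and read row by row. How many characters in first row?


Zigzag "dblomj" into 3 rows:
Placing characters:
  'd' => row 0
  'b' => row 1
  'l' => row 2
  'o' => row 1
  'm' => row 0
  'j' => row 1
Rows:
  Row 0: "dm"
  Row 1: "boj"
  Row 2: "l"
First row length: 2

2


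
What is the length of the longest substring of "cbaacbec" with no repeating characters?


Input: "cbaacbec"
Sliding window (track last position of each char):
  Position 0 ('c'): window [0,0] length 1 -- new best
  Position 1 ('b'): window [0,1] length 2 -- new best
  Position 2 ('a'): window [0,2] length 3 -- new best
  Position 3 ('a'): repeat (last at 2), move window start to 3
  Position 3 ('a'): window [3,3] length 1
  Position 4 ('c'): window [3,4] length 2
  Position 5 ('b'): window [3,5] length 3
  Position 6 ('e'): window [3,6] length 4 -- new best
  Position 7 ('c'): repeat (last at 4), move window start to 5
  Position 7 ('c'): window [5,7] length 3
Longest substring with no repeats: "acbe" with length 4

4


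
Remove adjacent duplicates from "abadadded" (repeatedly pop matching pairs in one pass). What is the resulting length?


Input: abadadded
Stack-based adjacent duplicate removal:
  Read 'a': push. Stack: a
  Read 'b': push. Stack: ab
  Read 'a': push. Stack: aba
  Read 'd': push. Stack: abad
  Read 'a': push. Stack: abada
  Read 'd': push. Stack: abadad
  Read 'd': matches stack top 'd' => pop. Stack: abada
  Read 'e': push. Stack: abadae
  Read 'd': push. Stack: abadaed
Final stack: "abadaed" (length 7)

7


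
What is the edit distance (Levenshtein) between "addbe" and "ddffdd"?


Computing edit distance: "addbe" -> "ddffdd"
DP table:
           d    d    f    f    d    d
      0    1    2    3    4    5    6
  a   1    1    2    3    4    5    6
  d   2    1    1    2    3    4    5
  d   3    2    1    2    3    3    4
  b   4    3    2    2    3    4    4
  e   5    4    3    3    3    4    5
Edit distance = dp[5][6] = 5

5


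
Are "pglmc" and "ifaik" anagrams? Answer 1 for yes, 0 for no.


Strings: "pglmc", "ifaik"
Sorted first:  cglmp
Sorted second: afiik
Differ at position 0: 'c' vs 'a' => not anagrams

0


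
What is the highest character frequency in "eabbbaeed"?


Input: eabbbaeed
Character counts:
  'a': 2
  'b': 3
  'd': 1
  'e': 3
Maximum frequency: 3

3


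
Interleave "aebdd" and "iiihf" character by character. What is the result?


Interleaving "aebdd" and "iiihf":
  Position 0: 'a' from first, 'i' from second => "ai"
  Position 1: 'e' from first, 'i' from second => "ei"
  Position 2: 'b' from first, 'i' from second => "bi"
  Position 3: 'd' from first, 'h' from second => "dh"
  Position 4: 'd' from first, 'f' from second => "df"
Result: aieibidhdf

aieibidhdf


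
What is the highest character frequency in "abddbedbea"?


Input: abddbedbea
Character counts:
  'a': 2
  'b': 3
  'd': 3
  'e': 2
Maximum frequency: 3

3


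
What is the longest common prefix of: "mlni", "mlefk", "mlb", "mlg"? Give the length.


Words: mlni, mlefk, mlb, mlg
  Position 0: all 'm' => match
  Position 1: all 'l' => match
  Position 2: ('n', 'e', 'b', 'g') => mismatch, stop
LCP = "ml" (length 2)

2


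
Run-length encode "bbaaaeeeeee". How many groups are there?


Input: bbaaaeeeeee
Scanning for consecutive runs:
  Group 1: 'b' x 2 (positions 0-1)
  Group 2: 'a' x 3 (positions 2-4)
  Group 3: 'e' x 6 (positions 5-10)
Total groups: 3

3


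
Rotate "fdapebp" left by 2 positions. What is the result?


Input: "fdapebp", rotate left by 2
First 2 characters: "fd"
Remaining characters: "apebp"
Concatenate remaining + first: "apebp" + "fd" = "apebpfd"

apebpfd


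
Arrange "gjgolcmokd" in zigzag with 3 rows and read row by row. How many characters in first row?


Zigzag "gjgolcmokd" into 3 rows:
Placing characters:
  'g' => row 0
  'j' => row 1
  'g' => row 2
  'o' => row 1
  'l' => row 0
  'c' => row 1
  'm' => row 2
  'o' => row 1
  'k' => row 0
  'd' => row 1
Rows:
  Row 0: "glk"
  Row 1: "jocod"
  Row 2: "gm"
First row length: 3

3


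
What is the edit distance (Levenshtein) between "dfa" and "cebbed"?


Computing edit distance: "dfa" -> "cebbed"
DP table:
           c    e    b    b    e    d
      0    1    2    3    4    5    6
  d   1    1    2    3    4    5    5
  f   2    2    2    3    4    5    6
  a   3    3    3    3    4    5    6
Edit distance = dp[3][6] = 6

6


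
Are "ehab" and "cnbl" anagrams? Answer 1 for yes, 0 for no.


Strings: "ehab", "cnbl"
Sorted first:  abeh
Sorted second: bcln
Differ at position 0: 'a' vs 'b' => not anagrams

0


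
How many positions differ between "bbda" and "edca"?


Comparing "bbda" and "edca" position by position:
  Position 0: 'b' vs 'e' => DIFFER
  Position 1: 'b' vs 'd' => DIFFER
  Position 2: 'd' vs 'c' => DIFFER
  Position 3: 'a' vs 'a' => same
Positions that differ: 3

3


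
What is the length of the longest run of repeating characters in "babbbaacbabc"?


Input: "babbbaacbabc"
Scanning for longest run:
  Position 1 ('a'): new char, reset run to 1
  Position 2 ('b'): new char, reset run to 1
  Position 3 ('b'): continues run of 'b', length=2
  Position 4 ('b'): continues run of 'b', length=3
  Position 5 ('a'): new char, reset run to 1
  Position 6 ('a'): continues run of 'a', length=2
  Position 7 ('c'): new char, reset run to 1
  Position 8 ('b'): new char, reset run to 1
  Position 9 ('a'): new char, reset run to 1
  Position 10 ('b'): new char, reset run to 1
  Position 11 ('c'): new char, reset run to 1
Longest run: 'b' with length 3

3


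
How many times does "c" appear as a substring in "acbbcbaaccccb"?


Searching for "c" in "acbbcbaaccccb"
Scanning each position:
  Position 0: "a" => no
  Position 1: "c" => MATCH
  Position 2: "b" => no
  Position 3: "b" => no
  Position 4: "c" => MATCH
  Position 5: "b" => no
  Position 6: "a" => no
  Position 7: "a" => no
  Position 8: "c" => MATCH
  Position 9: "c" => MATCH
  Position 10: "c" => MATCH
  Position 11: "c" => MATCH
  Position 12: "b" => no
Total occurrences: 6

6


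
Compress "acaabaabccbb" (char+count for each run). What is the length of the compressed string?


Input: acaabaabccbb
Runs:
  'a' x 1 => "a1"
  'c' x 1 => "c1"
  'a' x 2 => "a2"
  'b' x 1 => "b1"
  'a' x 2 => "a2"
  'b' x 1 => "b1"
  'c' x 2 => "c2"
  'b' x 2 => "b2"
Compressed: "a1c1a2b1a2b1c2b2"
Compressed length: 16

16


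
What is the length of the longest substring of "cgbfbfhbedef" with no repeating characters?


Input: "cgbfbfhbedef"
Sliding window (track last position of each char):
  Position 0 ('c'): window [0,0] length 1 -- new best
  Position 1 ('g'): window [0,1] length 2 -- new best
  Position 2 ('b'): window [0,2] length 3 -- new best
  Position 3 ('f'): window [0,3] length 4 -- new best
  Position 4 ('b'): repeat (last at 2), move window start to 3
  Position 4 ('b'): window [3,4] length 2
  Position 5 ('f'): repeat (last at 3), move window start to 4
  Position 5 ('f'): window [4,5] length 2
  Position 6 ('h'): window [4,6] length 3
  Position 7 ('b'): repeat (last at 4), move window start to 5
  Position 7 ('b'): window [5,7] length 3
  Position 8 ('e'): window [5,8] length 4
  Position 9 ('d'): window [5,9] length 5 -- new best
  Position 10 ('e'): repeat (last at 8), move window start to 9
  Position 10 ('e'): window [9,10] length 2
  Position 11 ('f'): window [9,11] length 3
Longest substring with no repeats: "fhbed" with length 5

5


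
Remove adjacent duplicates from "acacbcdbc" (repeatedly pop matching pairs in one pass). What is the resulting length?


Input: acacbcdbc
Stack-based adjacent duplicate removal:
  Read 'a': push. Stack: a
  Read 'c': push. Stack: ac
  Read 'a': push. Stack: aca
  Read 'c': push. Stack: acac
  Read 'b': push. Stack: acacb
  Read 'c': push. Stack: acacbc
  Read 'd': push. Stack: acacbcd
  Read 'b': push. Stack: acacbcdb
  Read 'c': push. Stack: acacbcdbc
Final stack: "acacbcdbc" (length 9)

9


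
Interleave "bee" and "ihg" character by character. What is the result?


Interleaving "bee" and "ihg":
  Position 0: 'b' from first, 'i' from second => "bi"
  Position 1: 'e' from first, 'h' from second => "eh"
  Position 2: 'e' from first, 'g' from second => "eg"
Result: bieheg

bieheg


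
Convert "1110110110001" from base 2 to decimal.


Input: "1110110110001" in base 2
Positional expansion:
  Digit '1' (value 1) x 2^12 = 4096
  Digit '1' (value 1) x 2^11 = 2048
  Digit '1' (value 1) x 2^10 = 1024
  Digit '0' (value 0) x 2^9 = 0
  Digit '1' (value 1) x 2^8 = 256
  Digit '1' (value 1) x 2^7 = 128
  Digit '0' (value 0) x 2^6 = 0
  Digit '1' (value 1) x 2^5 = 32
  Digit '1' (value 1) x 2^4 = 16
  Digit '0' (value 0) x 2^3 = 0
  Digit '0' (value 0) x 2^2 = 0
  Digit '0' (value 0) x 2^1 = 0
  Digit '1' (value 1) x 2^0 = 1
Sum = 7601

7601


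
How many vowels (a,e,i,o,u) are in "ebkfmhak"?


Input: ebkfmhak
Checking each character:
  'e' at position 0: vowel (running total: 1)
  'b' at position 1: consonant
  'k' at position 2: consonant
  'f' at position 3: consonant
  'm' at position 4: consonant
  'h' at position 5: consonant
  'a' at position 6: vowel (running total: 2)
  'k' at position 7: consonant
Total vowels: 2

2


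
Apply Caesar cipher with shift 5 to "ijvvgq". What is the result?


Caesar cipher: shift "ijvvgq" by 5
  'i' (pos 8) + 5 = pos 13 = 'n'
  'j' (pos 9) + 5 = pos 14 = 'o'
  'v' (pos 21) + 5 = pos 0 = 'a'
  'v' (pos 21) + 5 = pos 0 = 'a'
  'g' (pos 6) + 5 = pos 11 = 'l'
  'q' (pos 16) + 5 = pos 21 = 'v'
Result: noaalv

noaalv


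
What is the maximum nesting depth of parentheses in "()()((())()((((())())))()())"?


Input: "()()((())()((((())())))()())"
Tracking depth:
  Position 0 '(': depth becomes 1
  Position 1 ')': depth becomes 0
  Position 2 '(': depth becomes 1
  Position 3 ')': depth becomes 0
  Position 4 '(': depth becomes 1
  Position 5 '(': depth becomes 2
  Position 6 '(': depth becomes 3
  Position 7 ')': depth becomes 2
  Position 8 ')': depth becomes 1
  Position 9 '(': depth becomes 2
  Position 10 ')': depth becomes 1
  Position 11 '(': depth becomes 2
  Position 12 '(': depth becomes 3
  Position 13 '(': depth becomes 4
  Position 14 '(': depth becomes 5
  Position 15 '(': depth becomes 6
  Position 16 ')': depth becomes 5
  Position 17 ')': depth becomes 4
  Position 18 '(': depth becomes 5
  Position 19 ')': depth becomes 4
  Position 20 ')': depth becomes 3
  Position 21 ')': depth becomes 2
  Position 22 ')': depth becomes 1
  Position 23 '(': depth becomes 2
  Position 24 ')': depth becomes 1
  Position 25 '(': depth becomes 2
  Position 26 ')': depth becomes 1
  Position 27 ')': depth becomes 0
Maximum depth reached: 6

6


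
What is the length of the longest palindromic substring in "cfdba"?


Input: "cfdba"
Checking substrings for palindromes:
  No multi-char palindromic substrings found
Longest palindromic substring: "c" with length 1

1


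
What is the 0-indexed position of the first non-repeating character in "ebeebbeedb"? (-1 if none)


Input: ebeebbeedb
Character frequencies:
  'b': 4
  'd': 1
  'e': 5
Scanning left to right for freq == 1:
  Position 0 ('e'): freq=5, skip
  Position 1 ('b'): freq=4, skip
  Position 2 ('e'): freq=5, skip
  Position 3 ('e'): freq=5, skip
  Position 4 ('b'): freq=4, skip
  Position 5 ('b'): freq=4, skip
  Position 6 ('e'): freq=5, skip
  Position 7 ('e'): freq=5, skip
  Position 8 ('d'): unique! => answer = 8

8


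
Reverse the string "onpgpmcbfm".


Input: onpgpmcbfm
Reading characters right to left:
  Position 9: 'm'
  Position 8: 'f'
  Position 7: 'b'
  Position 6: 'c'
  Position 5: 'm'
  Position 4: 'p'
  Position 3: 'g'
  Position 2: 'p'
  Position 1: 'n'
  Position 0: 'o'
Reversed: mfbcmpgpno

mfbcmpgpno


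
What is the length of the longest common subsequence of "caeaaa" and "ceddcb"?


LCS of "caeaaa" and "ceddcb"
DP table:
           c    e    d    d    c    b
      0    0    0    0    0    0    0
  c   0    1    1    1    1    1    1
  a   0    1    1    1    1    1    1
  e   0    1    2    2    2    2    2
  a   0    1    2    2    2    2    2
  a   0    1    2    2    2    2    2
  a   0    1    2    2    2    2    2
LCS length = dp[6][6] = 2

2


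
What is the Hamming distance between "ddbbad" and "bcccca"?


Comparing "ddbbad" and "bcccca" position by position:
  Position 0: 'd' vs 'b' => differ
  Position 1: 'd' vs 'c' => differ
  Position 2: 'b' vs 'c' => differ
  Position 3: 'b' vs 'c' => differ
  Position 4: 'a' vs 'c' => differ
  Position 5: 'd' vs 'a' => differ
Total differences (Hamming distance): 6

6


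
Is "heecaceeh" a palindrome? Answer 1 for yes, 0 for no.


Input: heecaceeh
Reversed: heecaceeh
  Compare pos 0 ('h') with pos 8 ('h'): match
  Compare pos 1 ('e') with pos 7 ('e'): match
  Compare pos 2 ('e') with pos 6 ('e'): match
  Compare pos 3 ('c') with pos 5 ('c'): match
Result: palindrome

1


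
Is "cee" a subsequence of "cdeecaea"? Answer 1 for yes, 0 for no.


Check if "cee" is a subsequence of "cdeecaea"
Greedy scan:
  Position 0 ('c'): matches sub[0] = 'c'
  Position 1 ('d'): no match needed
  Position 2 ('e'): matches sub[1] = 'e'
  Position 3 ('e'): matches sub[2] = 'e'
  Position 4 ('c'): no match needed
  Position 5 ('a'): no match needed
  Position 6 ('e'): no match needed
  Position 7 ('a'): no match needed
All 3 characters matched => is a subsequence

1


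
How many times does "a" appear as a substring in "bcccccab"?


Searching for "a" in "bcccccab"
Scanning each position:
  Position 0: "b" => no
  Position 1: "c" => no
  Position 2: "c" => no
  Position 3: "c" => no
  Position 4: "c" => no
  Position 5: "c" => no
  Position 6: "a" => MATCH
  Position 7: "b" => no
Total occurrences: 1

1


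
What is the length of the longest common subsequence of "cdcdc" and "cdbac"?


LCS of "cdcdc" and "cdbac"
DP table:
           c    d    b    a    c
      0    0    0    0    0    0
  c   0    1    1    1    1    1
  d   0    1    2    2    2    2
  c   0    1    2    2    2    3
  d   0    1    2    2    2    3
  c   0    1    2    2    2    3
LCS length = dp[5][5] = 3

3


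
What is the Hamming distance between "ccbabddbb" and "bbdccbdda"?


Comparing "ccbabddbb" and "bbdccbdda" position by position:
  Position 0: 'c' vs 'b' => differ
  Position 1: 'c' vs 'b' => differ
  Position 2: 'b' vs 'd' => differ
  Position 3: 'a' vs 'c' => differ
  Position 4: 'b' vs 'c' => differ
  Position 5: 'd' vs 'b' => differ
  Position 6: 'd' vs 'd' => same
  Position 7: 'b' vs 'd' => differ
  Position 8: 'b' vs 'a' => differ
Total differences (Hamming distance): 8

8


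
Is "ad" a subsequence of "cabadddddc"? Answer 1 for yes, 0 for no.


Check if "ad" is a subsequence of "cabadddddc"
Greedy scan:
  Position 0 ('c'): no match needed
  Position 1 ('a'): matches sub[0] = 'a'
  Position 2 ('b'): no match needed
  Position 3 ('a'): no match needed
  Position 4 ('d'): matches sub[1] = 'd'
  Position 5 ('d'): no match needed
  Position 6 ('d'): no match needed
  Position 7 ('d'): no match needed
  Position 8 ('d'): no match needed
  Position 9 ('c'): no match needed
All 2 characters matched => is a subsequence

1


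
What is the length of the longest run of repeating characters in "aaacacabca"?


Input: "aaacacabca"
Scanning for longest run:
  Position 1 ('a'): continues run of 'a', length=2
  Position 2 ('a'): continues run of 'a', length=3
  Position 3 ('c'): new char, reset run to 1
  Position 4 ('a'): new char, reset run to 1
  Position 5 ('c'): new char, reset run to 1
  Position 6 ('a'): new char, reset run to 1
  Position 7 ('b'): new char, reset run to 1
  Position 8 ('c'): new char, reset run to 1
  Position 9 ('a'): new char, reset run to 1
Longest run: 'a' with length 3

3


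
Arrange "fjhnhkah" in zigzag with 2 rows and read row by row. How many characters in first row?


Zigzag "fjhnhkah" into 2 rows:
Placing characters:
  'f' => row 0
  'j' => row 1
  'h' => row 0
  'n' => row 1
  'h' => row 0
  'k' => row 1
  'a' => row 0
  'h' => row 1
Rows:
  Row 0: "fhha"
  Row 1: "jnkh"
First row length: 4

4


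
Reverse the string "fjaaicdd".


Input: fjaaicdd
Reading characters right to left:
  Position 7: 'd'
  Position 6: 'd'
  Position 5: 'c'
  Position 4: 'i'
  Position 3: 'a'
  Position 2: 'a'
  Position 1: 'j'
  Position 0: 'f'
Reversed: ddciaajf

ddciaajf


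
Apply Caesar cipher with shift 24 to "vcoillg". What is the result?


Caesar cipher: shift "vcoillg" by 24
  'v' (pos 21) + 24 = pos 19 = 't'
  'c' (pos 2) + 24 = pos 0 = 'a'
  'o' (pos 14) + 24 = pos 12 = 'm'
  'i' (pos 8) + 24 = pos 6 = 'g'
  'l' (pos 11) + 24 = pos 9 = 'j'
  'l' (pos 11) + 24 = pos 9 = 'j'
  'g' (pos 6) + 24 = pos 4 = 'e'
Result: tamgjje

tamgjje


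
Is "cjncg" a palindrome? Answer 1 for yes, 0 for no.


Input: cjncg
Reversed: gcnjc
  Compare pos 0 ('c') with pos 4 ('g'): MISMATCH
  Compare pos 1 ('j') with pos 3 ('c'): MISMATCH
Result: not a palindrome

0


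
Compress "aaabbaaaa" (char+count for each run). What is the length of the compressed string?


Input: aaabbaaaa
Runs:
  'a' x 3 => "a3"
  'b' x 2 => "b2"
  'a' x 4 => "a4"
Compressed: "a3b2a4"
Compressed length: 6

6


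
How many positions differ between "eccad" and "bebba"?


Comparing "eccad" and "bebba" position by position:
  Position 0: 'e' vs 'b' => DIFFER
  Position 1: 'c' vs 'e' => DIFFER
  Position 2: 'c' vs 'b' => DIFFER
  Position 3: 'a' vs 'b' => DIFFER
  Position 4: 'd' vs 'a' => DIFFER
Positions that differ: 5

5


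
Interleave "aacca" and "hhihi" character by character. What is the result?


Interleaving "aacca" and "hhihi":
  Position 0: 'a' from first, 'h' from second => "ah"
  Position 1: 'a' from first, 'h' from second => "ah"
  Position 2: 'c' from first, 'i' from second => "ci"
  Position 3: 'c' from first, 'h' from second => "ch"
  Position 4: 'a' from first, 'i' from second => "ai"
Result: ahahcichai

ahahcichai


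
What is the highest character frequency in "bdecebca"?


Input: bdecebca
Character counts:
  'a': 1
  'b': 2
  'c': 2
  'd': 1
  'e': 2
Maximum frequency: 2

2


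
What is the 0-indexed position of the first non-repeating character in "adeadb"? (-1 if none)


Input: adeadb
Character frequencies:
  'a': 2
  'b': 1
  'd': 2
  'e': 1
Scanning left to right for freq == 1:
  Position 0 ('a'): freq=2, skip
  Position 1 ('d'): freq=2, skip
  Position 2 ('e'): unique! => answer = 2

2


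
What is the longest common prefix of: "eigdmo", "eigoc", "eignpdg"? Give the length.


Words: eigdmo, eigoc, eignpdg
  Position 0: all 'e' => match
  Position 1: all 'i' => match
  Position 2: all 'g' => match
  Position 3: ('d', 'o', 'n') => mismatch, stop
LCP = "eig" (length 3)

3


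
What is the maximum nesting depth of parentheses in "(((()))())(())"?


Input: "(((()))())(())"
Tracking depth:
  Position 0 '(': depth becomes 1
  Position 1 '(': depth becomes 2
  Position 2 '(': depth becomes 3
  Position 3 '(': depth becomes 4
  Position 4 ')': depth becomes 3
  Position 5 ')': depth becomes 2
  Position 6 ')': depth becomes 1
  Position 7 '(': depth becomes 2
  Position 8 ')': depth becomes 1
  Position 9 ')': depth becomes 0
  Position 10 '(': depth becomes 1
  Position 11 '(': depth becomes 2
  Position 12 ')': depth becomes 1
  Position 13 ')': depth becomes 0
Maximum depth reached: 4

4


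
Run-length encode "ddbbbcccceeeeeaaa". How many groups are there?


Input: ddbbbcccceeeeeaaa
Scanning for consecutive runs:
  Group 1: 'd' x 2 (positions 0-1)
  Group 2: 'b' x 3 (positions 2-4)
  Group 3: 'c' x 4 (positions 5-8)
  Group 4: 'e' x 5 (positions 9-13)
  Group 5: 'a' x 3 (positions 14-16)
Total groups: 5

5


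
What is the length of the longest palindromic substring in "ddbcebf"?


Input: "ddbcebf"
Checking substrings for palindromes:
  [0:2] "dd" (len 2) => palindrome
Longest palindromic substring: "dd" with length 2

2


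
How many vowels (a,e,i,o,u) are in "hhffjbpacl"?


Input: hhffjbpacl
Checking each character:
  'h' at position 0: consonant
  'h' at position 1: consonant
  'f' at position 2: consonant
  'f' at position 3: consonant
  'j' at position 4: consonant
  'b' at position 5: consonant
  'p' at position 6: consonant
  'a' at position 7: vowel (running total: 1)
  'c' at position 8: consonant
  'l' at position 9: consonant
Total vowels: 1

1


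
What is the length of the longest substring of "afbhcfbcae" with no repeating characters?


Input: "afbhcfbcae"
Sliding window (track last position of each char):
  Position 0 ('a'): window [0,0] length 1 -- new best
  Position 1 ('f'): window [0,1] length 2 -- new best
  Position 2 ('b'): window [0,2] length 3 -- new best
  Position 3 ('h'): window [0,3] length 4 -- new best
  Position 4 ('c'): window [0,4] length 5 -- new best
  Position 5 ('f'): repeat (last at 1), move window start to 2
  Position 5 ('f'): window [2,5] length 4
  Position 6 ('b'): repeat (last at 2), move window start to 3
  Position 6 ('b'): window [3,6] length 4
  Position 7 ('c'): repeat (last at 4), move window start to 5
  Position 7 ('c'): window [5,7] length 3
  Position 8 ('a'): window [5,8] length 4
  Position 9 ('e'): window [5,9] length 5
Longest substring with no repeats: "afbhc" with length 5

5


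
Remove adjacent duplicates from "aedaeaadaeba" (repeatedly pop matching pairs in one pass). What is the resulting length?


Input: aedaeaadaeba
Stack-based adjacent duplicate removal:
  Read 'a': push. Stack: a
  Read 'e': push. Stack: ae
  Read 'd': push. Stack: aed
  Read 'a': push. Stack: aeda
  Read 'e': push. Stack: aedae
  Read 'a': push. Stack: aedaea
  Read 'a': matches stack top 'a' => pop. Stack: aedae
  Read 'd': push. Stack: aedaed
  Read 'a': push. Stack: aedaeda
  Read 'e': push. Stack: aedaedae
  Read 'b': push. Stack: aedaedaeb
  Read 'a': push. Stack: aedaedaeba
Final stack: "aedaedaeba" (length 10)

10


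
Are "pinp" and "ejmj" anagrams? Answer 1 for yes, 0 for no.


Strings: "pinp", "ejmj"
Sorted first:  inpp
Sorted second: ejjm
Differ at position 0: 'i' vs 'e' => not anagrams

0


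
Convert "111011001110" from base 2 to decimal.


Input: "111011001110" in base 2
Positional expansion:
  Digit '1' (value 1) x 2^11 = 2048
  Digit '1' (value 1) x 2^10 = 1024
  Digit '1' (value 1) x 2^9 = 512
  Digit '0' (value 0) x 2^8 = 0
  Digit '1' (value 1) x 2^7 = 128
  Digit '1' (value 1) x 2^6 = 64
  Digit '0' (value 0) x 2^5 = 0
  Digit '0' (value 0) x 2^4 = 0
  Digit '1' (value 1) x 2^3 = 8
  Digit '1' (value 1) x 2^2 = 4
  Digit '1' (value 1) x 2^1 = 2
  Digit '0' (value 0) x 2^0 = 0
Sum = 3790

3790


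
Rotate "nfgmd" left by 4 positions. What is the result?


Input: "nfgmd", rotate left by 4
First 4 characters: "nfgm"
Remaining characters: "d"
Concatenate remaining + first: "d" + "nfgm" = "dnfgm"

dnfgm


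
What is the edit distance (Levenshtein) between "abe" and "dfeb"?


Computing edit distance: "abe" -> "dfeb"
DP table:
           d    f    e    b
      0    1    2    3    4
  a   1    1    2    3    4
  b   2    2    2    3    3
  e   3    3    3    2    3
Edit distance = dp[3][4] = 3

3


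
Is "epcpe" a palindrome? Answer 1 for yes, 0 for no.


Input: epcpe
Reversed: epcpe
  Compare pos 0 ('e') with pos 4 ('e'): match
  Compare pos 1 ('p') with pos 3 ('p'): match
Result: palindrome

1


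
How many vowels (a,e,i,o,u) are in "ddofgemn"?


Input: ddofgemn
Checking each character:
  'd' at position 0: consonant
  'd' at position 1: consonant
  'o' at position 2: vowel (running total: 1)
  'f' at position 3: consonant
  'g' at position 4: consonant
  'e' at position 5: vowel (running total: 2)
  'm' at position 6: consonant
  'n' at position 7: consonant
Total vowels: 2

2


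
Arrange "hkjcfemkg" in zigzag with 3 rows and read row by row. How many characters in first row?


Zigzag "hkjcfemkg" into 3 rows:
Placing characters:
  'h' => row 0
  'k' => row 1
  'j' => row 2
  'c' => row 1
  'f' => row 0
  'e' => row 1
  'm' => row 2
  'k' => row 1
  'g' => row 0
Rows:
  Row 0: "hfg"
  Row 1: "kcek"
  Row 2: "jm"
First row length: 3

3


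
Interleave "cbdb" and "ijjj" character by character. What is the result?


Interleaving "cbdb" and "ijjj":
  Position 0: 'c' from first, 'i' from second => "ci"
  Position 1: 'b' from first, 'j' from second => "bj"
  Position 2: 'd' from first, 'j' from second => "dj"
  Position 3: 'b' from first, 'j' from second => "bj"
Result: cibjdjbj

cibjdjbj


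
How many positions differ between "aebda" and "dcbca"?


Comparing "aebda" and "dcbca" position by position:
  Position 0: 'a' vs 'd' => DIFFER
  Position 1: 'e' vs 'c' => DIFFER
  Position 2: 'b' vs 'b' => same
  Position 3: 'd' vs 'c' => DIFFER
  Position 4: 'a' vs 'a' => same
Positions that differ: 3

3


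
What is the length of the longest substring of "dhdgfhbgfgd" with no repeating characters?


Input: "dhdgfhbgfgd"
Sliding window (track last position of each char):
  Position 0 ('d'): window [0,0] length 1 -- new best
  Position 1 ('h'): window [0,1] length 2 -- new best
  Position 2 ('d'): repeat (last at 0), move window start to 1
  Position 2 ('d'): window [1,2] length 2
  Position 3 ('g'): window [1,3] length 3 -- new best
  Position 4 ('f'): window [1,4] length 4 -- new best
  Position 5 ('h'): repeat (last at 1), move window start to 2
  Position 5 ('h'): window [2,5] length 4
  Position 6 ('b'): window [2,6] length 5 -- new best
  Position 7 ('g'): repeat (last at 3), move window start to 4
  Position 7 ('g'): window [4,7] length 4
  Position 8 ('f'): repeat (last at 4), move window start to 5
  Position 8 ('f'): window [5,8] length 4
  Position 9 ('g'): repeat (last at 7), move window start to 8
  Position 9 ('g'): window [8,9] length 2
  Position 10 ('d'): window [8,10] length 3
Longest substring with no repeats: "dgfhb" with length 5

5


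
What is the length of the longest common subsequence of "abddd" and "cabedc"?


LCS of "abddd" and "cabedc"
DP table:
           c    a    b    e    d    c
      0    0    0    0    0    0    0
  a   0    0    1    1    1    1    1
  b   0    0    1    2    2    2    2
  d   0    0    1    2    2    3    3
  d   0    0    1    2    2    3    3
  d   0    0    1    2    2    3    3
LCS length = dp[5][6] = 3

3


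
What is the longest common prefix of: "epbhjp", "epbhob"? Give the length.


Words: epbhjp, epbhob
  Position 0: all 'e' => match
  Position 1: all 'p' => match
  Position 2: all 'b' => match
  Position 3: all 'h' => match
  Position 4: ('j', 'o') => mismatch, stop
LCP = "epbh" (length 4)

4


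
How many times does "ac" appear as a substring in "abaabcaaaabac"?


Searching for "ac" in "abaabcaaaabac"
Scanning each position:
  Position 0: "ab" => no
  Position 1: "ba" => no
  Position 2: "aa" => no
  Position 3: "ab" => no
  Position 4: "bc" => no
  Position 5: "ca" => no
  Position 6: "aa" => no
  Position 7: "aa" => no
  Position 8: "aa" => no
  Position 9: "ab" => no
  Position 10: "ba" => no
  Position 11: "ac" => MATCH
Total occurrences: 1

1


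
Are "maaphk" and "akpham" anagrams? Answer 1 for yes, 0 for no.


Strings: "maaphk", "akpham"
Sorted first:  aahkmp
Sorted second: aahkmp
Sorted forms match => anagrams

1


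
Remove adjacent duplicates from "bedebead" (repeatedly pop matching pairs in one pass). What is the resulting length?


Input: bedebead
Stack-based adjacent duplicate removal:
  Read 'b': push. Stack: b
  Read 'e': push. Stack: be
  Read 'd': push. Stack: bed
  Read 'e': push. Stack: bede
  Read 'b': push. Stack: bedeb
  Read 'e': push. Stack: bedebe
  Read 'a': push. Stack: bedebea
  Read 'd': push. Stack: bedebead
Final stack: "bedebead" (length 8)

8


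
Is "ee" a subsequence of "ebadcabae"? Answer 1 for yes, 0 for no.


Check if "ee" is a subsequence of "ebadcabae"
Greedy scan:
  Position 0 ('e'): matches sub[0] = 'e'
  Position 1 ('b'): no match needed
  Position 2 ('a'): no match needed
  Position 3 ('d'): no match needed
  Position 4 ('c'): no match needed
  Position 5 ('a'): no match needed
  Position 6 ('b'): no match needed
  Position 7 ('a'): no match needed
  Position 8 ('e'): matches sub[1] = 'e'
All 2 characters matched => is a subsequence

1


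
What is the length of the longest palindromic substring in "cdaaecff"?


Input: "cdaaecff"
Checking substrings for palindromes:
  [2:4] "aa" (len 2) => palindrome
  [6:8] "ff" (len 2) => palindrome
Longest palindromic substring: "aa" with length 2

2


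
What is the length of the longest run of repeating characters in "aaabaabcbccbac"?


Input: "aaabaabcbccbac"
Scanning for longest run:
  Position 1 ('a'): continues run of 'a', length=2
  Position 2 ('a'): continues run of 'a', length=3
  Position 3 ('b'): new char, reset run to 1
  Position 4 ('a'): new char, reset run to 1
  Position 5 ('a'): continues run of 'a', length=2
  Position 6 ('b'): new char, reset run to 1
  Position 7 ('c'): new char, reset run to 1
  Position 8 ('b'): new char, reset run to 1
  Position 9 ('c'): new char, reset run to 1
  Position 10 ('c'): continues run of 'c', length=2
  Position 11 ('b'): new char, reset run to 1
  Position 12 ('a'): new char, reset run to 1
  Position 13 ('c'): new char, reset run to 1
Longest run: 'a' with length 3

3


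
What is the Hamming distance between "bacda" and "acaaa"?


Comparing "bacda" and "acaaa" position by position:
  Position 0: 'b' vs 'a' => differ
  Position 1: 'a' vs 'c' => differ
  Position 2: 'c' vs 'a' => differ
  Position 3: 'd' vs 'a' => differ
  Position 4: 'a' vs 'a' => same
Total differences (Hamming distance): 4

4


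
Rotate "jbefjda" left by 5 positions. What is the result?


Input: "jbefjda", rotate left by 5
First 5 characters: "jbefj"
Remaining characters: "da"
Concatenate remaining + first: "da" + "jbefj" = "dajbefj"

dajbefj


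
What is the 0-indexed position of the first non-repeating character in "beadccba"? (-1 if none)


Input: beadccba
Character frequencies:
  'a': 2
  'b': 2
  'c': 2
  'd': 1
  'e': 1
Scanning left to right for freq == 1:
  Position 0 ('b'): freq=2, skip
  Position 1 ('e'): unique! => answer = 1

1


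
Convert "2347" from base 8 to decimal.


Input: "2347" in base 8
Positional expansion:
  Digit '2' (value 2) x 8^3 = 1024
  Digit '3' (value 3) x 8^2 = 192
  Digit '4' (value 4) x 8^1 = 32
  Digit '7' (value 7) x 8^0 = 7
Sum = 1255

1255


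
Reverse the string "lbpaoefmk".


Input: lbpaoefmk
Reading characters right to left:
  Position 8: 'k'
  Position 7: 'm'
  Position 6: 'f'
  Position 5: 'e'
  Position 4: 'o'
  Position 3: 'a'
  Position 2: 'p'
  Position 1: 'b'
  Position 0: 'l'
Reversed: kmfeoapbl

kmfeoapbl


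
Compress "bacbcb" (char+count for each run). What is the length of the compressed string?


Input: bacbcb
Runs:
  'b' x 1 => "b1"
  'a' x 1 => "a1"
  'c' x 1 => "c1"
  'b' x 1 => "b1"
  'c' x 1 => "c1"
  'b' x 1 => "b1"
Compressed: "b1a1c1b1c1b1"
Compressed length: 12

12


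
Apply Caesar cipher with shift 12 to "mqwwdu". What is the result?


Caesar cipher: shift "mqwwdu" by 12
  'm' (pos 12) + 12 = pos 24 = 'y'
  'q' (pos 16) + 12 = pos 2 = 'c'
  'w' (pos 22) + 12 = pos 8 = 'i'
  'w' (pos 22) + 12 = pos 8 = 'i'
  'd' (pos 3) + 12 = pos 15 = 'p'
  'u' (pos 20) + 12 = pos 6 = 'g'
Result: yciipg

yciipg


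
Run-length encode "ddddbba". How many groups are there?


Input: ddddbba
Scanning for consecutive runs:
  Group 1: 'd' x 4 (positions 0-3)
  Group 2: 'b' x 2 (positions 4-5)
  Group 3: 'a' x 1 (positions 6-6)
Total groups: 3

3


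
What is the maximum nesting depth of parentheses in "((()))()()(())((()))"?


Input: "((()))()()(())((()))"
Tracking depth:
  Position 0 '(': depth becomes 1
  Position 1 '(': depth becomes 2
  Position 2 '(': depth becomes 3
  Position 3 ')': depth becomes 2
  Position 4 ')': depth becomes 1
  Position 5 ')': depth becomes 0
  Position 6 '(': depth becomes 1
  Position 7 ')': depth becomes 0
  Position 8 '(': depth becomes 1
  Position 9 ')': depth becomes 0
  Position 10 '(': depth becomes 1
  Position 11 '(': depth becomes 2
  Position 12 ')': depth becomes 1
  Position 13 ')': depth becomes 0
  Position 14 '(': depth becomes 1
  Position 15 '(': depth becomes 2
  Position 16 '(': depth becomes 3
  Position 17 ')': depth becomes 2
  Position 18 ')': depth becomes 1
  Position 19 ')': depth becomes 0
Maximum depth reached: 3

3


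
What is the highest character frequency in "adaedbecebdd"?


Input: adaedbecebdd
Character counts:
  'a': 2
  'b': 2
  'c': 1
  'd': 4
  'e': 3
Maximum frequency: 4

4


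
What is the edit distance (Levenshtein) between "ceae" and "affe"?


Computing edit distance: "ceae" -> "affe"
DP table:
           a    f    f    e
      0    1    2    3    4
  c   1    1    2    3    4
  e   2    2    2    3    3
  a   3    2    3    3    4
  e   4    3    3    4    3
Edit distance = dp[4][4] = 3

3


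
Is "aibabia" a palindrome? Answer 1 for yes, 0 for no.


Input: aibabia
Reversed: aibabia
  Compare pos 0 ('a') with pos 6 ('a'): match
  Compare pos 1 ('i') with pos 5 ('i'): match
  Compare pos 2 ('b') with pos 4 ('b'): match
Result: palindrome

1


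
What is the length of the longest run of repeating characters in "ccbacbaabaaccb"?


Input: "ccbacbaabaaccb"
Scanning for longest run:
  Position 1 ('c'): continues run of 'c', length=2
  Position 2 ('b'): new char, reset run to 1
  Position 3 ('a'): new char, reset run to 1
  Position 4 ('c'): new char, reset run to 1
  Position 5 ('b'): new char, reset run to 1
  Position 6 ('a'): new char, reset run to 1
  Position 7 ('a'): continues run of 'a', length=2
  Position 8 ('b'): new char, reset run to 1
  Position 9 ('a'): new char, reset run to 1
  Position 10 ('a'): continues run of 'a', length=2
  Position 11 ('c'): new char, reset run to 1
  Position 12 ('c'): continues run of 'c', length=2
  Position 13 ('b'): new char, reset run to 1
Longest run: 'c' with length 2

2
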